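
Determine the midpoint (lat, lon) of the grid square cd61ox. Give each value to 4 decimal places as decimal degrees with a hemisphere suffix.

Field C=2, D=3: +2·20° lon, +3·10° lat → SW at lon -140°, lat -60°.
Square 6, 1: +6·2° lon, +1·1° lat → SW at lon -128°, lat -59°.
Subsquare o=14, x=23: +14·0.0833333° lon, +23·0.0416667° lat → SW at lon -126.833°, lat -58.0417°.
Cell spans 0.0833333° lon × 0.0416667° lat. Centre is SW corner plus half of each.
latitude 58.0208° S, longitude 126.7917° W.

58.0208° S, 126.7917° W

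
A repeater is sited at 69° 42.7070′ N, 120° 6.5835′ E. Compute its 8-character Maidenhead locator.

Add 180° to longitude and 90° to latitude: 300.10973, 159.71178.
Field: lon ⌊300.10973/20⌋ = 15 → P; lat ⌊159.71178/10⌋ = 15 → P.
Square: lon ⌊0.10973/2⌋ = 0; lat ⌊9.71178/1⌋ = 9.
Subsquare: lon ⌊0.10973/0.0833333⌋ = 1 → b; lat ⌊0.71178/0.0416667⌋ = 17 → r.
Extended square: lon ⌊0.02639/0.00833333⌋ = 3; lat ⌊0.00345/0.00416667⌋ = 0.

PP09br30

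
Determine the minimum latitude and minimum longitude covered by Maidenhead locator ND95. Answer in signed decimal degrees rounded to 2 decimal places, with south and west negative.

Field N=13, D=3: +13·20° lon, +3·10° lat → SW at lon 80°, lat -60°.
Square 9, 5: +9·2° lon, +5·1° lat → SW at lon 98°, lat -55°.
latitude -55.00, longitude 98.00.

-55.00, 98.00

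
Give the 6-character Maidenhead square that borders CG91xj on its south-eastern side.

DG01ai

Longitude subsquare x = 23; +1 → 24, wraps to 0 = a, carry into square.
Longitude square 9; +1 → 10, wraps to 0, carry into field.
Longitude field C = 2; +1 → 3 = D.
Latitude subsquare j = 9; −1 → 8 = i.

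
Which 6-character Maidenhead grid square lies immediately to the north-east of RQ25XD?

RQ35ae

Longitude subsquare x = 23; +1 → 24, wraps to 0 = a, carry into square.
Longitude square 2; +1 → 3.
Latitude subsquare d = 3; +1 → 4 = e.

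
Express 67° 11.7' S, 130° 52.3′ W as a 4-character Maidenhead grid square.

CC42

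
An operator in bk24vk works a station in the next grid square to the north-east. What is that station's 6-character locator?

Longitude subsquare v = 21; +1 → 22 = w.
Latitude subsquare k = 10; +1 → 11 = l.

BK24wl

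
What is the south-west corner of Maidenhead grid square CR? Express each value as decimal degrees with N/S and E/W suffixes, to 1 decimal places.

80.0° N, 140.0° W

Field C=2, R=17: +2·20° lon, +17·10° lat → SW at lon -140°, lat 80°.
latitude 80.0° N, longitude 140.0° W.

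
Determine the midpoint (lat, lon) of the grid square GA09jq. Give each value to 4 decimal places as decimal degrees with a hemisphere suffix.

80.3125° S, 59.2083° W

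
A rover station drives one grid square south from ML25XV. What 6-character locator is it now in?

Latitude subsquare v = 21; −1 → 20 = u.
The longitude characters are unchanged.

ML25xu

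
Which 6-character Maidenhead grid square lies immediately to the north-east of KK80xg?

Longitude subsquare x = 23; +1 → 24, wraps to 0 = a, carry into square.
Longitude square 8; +1 → 9.
Latitude subsquare g = 6; +1 → 7 = h.

KK90ah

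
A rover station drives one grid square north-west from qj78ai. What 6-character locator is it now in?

QJ68xj

Longitude subsquare a = 0; −1 → -1, wraps to 23 = x, carry into square.
Longitude square 7; −1 → 6.
Latitude subsquare i = 8; +1 → 9 = j.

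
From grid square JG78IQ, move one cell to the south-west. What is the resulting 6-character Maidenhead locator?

Longitude subsquare i = 8; −1 → 7 = h.
Latitude subsquare q = 16; −1 → 15 = p.

JG78hp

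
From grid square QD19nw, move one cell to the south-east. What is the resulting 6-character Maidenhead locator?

QD19ov

Longitude subsquare n = 13; +1 → 14 = o.
Latitude subsquare w = 22; −1 → 21 = v.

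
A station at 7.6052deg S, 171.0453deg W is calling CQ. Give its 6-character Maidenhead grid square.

Offset from 180°W / 90°S: lon 8.9547°, lat 82.3948°.
Field: 8.9547/20 → 0 → A, 82.3948/10 → 8 → I; chars AI.
Square: 8.9547/2 → 4, 2.3948/1 → 2; chars 42.
Subsquare: 0.9547/0.0833333 → 11 → l, 0.3948/0.0416667 → 9 → j; chars lj.

AI42lj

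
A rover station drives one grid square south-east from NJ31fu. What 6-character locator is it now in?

Longitude subsquare f = 5; +1 → 6 = g.
Latitude subsquare u = 20; −1 → 19 = t.

NJ31gt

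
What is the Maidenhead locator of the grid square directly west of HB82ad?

Longitude subsquare a = 0; −1 → -1, wraps to 23 = x, carry into square.
Longitude square 8; −1 → 7.
The latitude characters are unchanged.

HB72xd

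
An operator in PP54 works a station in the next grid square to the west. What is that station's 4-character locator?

Longitude square 5; −1 → 4.
The latitude characters are unchanged.

PP44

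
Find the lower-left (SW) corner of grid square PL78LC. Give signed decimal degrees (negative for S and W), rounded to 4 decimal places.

28.0833, 134.9167

Field P=15, L=11: +15·20° lon, +11·10° lat → SW at lon 120°, lat 20°.
Square 7, 8: +7·2° lon, +8·1° lat → SW at lon 134°, lat 28°.
Subsquare l=11, c=2: +11·0.0833333° lon, +2·0.0416667° lat → SW at lon 134.917°, lat 28.0833°.
latitude 28.0833, longitude 134.9167.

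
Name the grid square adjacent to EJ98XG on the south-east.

FJ08af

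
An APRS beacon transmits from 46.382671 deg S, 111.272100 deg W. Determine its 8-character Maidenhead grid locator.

Add 180° to longitude and 90° to latitude: 68.72790, 43.61733.
Field: lon ⌊68.72790/20⌋ = 3 → D; lat ⌊43.61733/10⌋ = 4 → E.
Square: lon ⌊8.72790/2⌋ = 4; lat ⌊3.61733/1⌋ = 3.
Subsquare: lon ⌊0.72790/0.0833333⌋ = 8 → i; lat ⌊0.61733/0.0416667⌋ = 14 → o.
Extended square: lon ⌊0.06123/0.00833333⌋ = 7; lat ⌊0.03400/0.00416667⌋ = 8.

DE43io78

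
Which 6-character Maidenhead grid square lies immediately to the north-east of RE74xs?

RE84at

Longitude subsquare x = 23; +1 → 24, wraps to 0 = a, carry into square.
Longitude square 7; +1 → 8.
Latitude subsquare s = 18; +1 → 19 = t.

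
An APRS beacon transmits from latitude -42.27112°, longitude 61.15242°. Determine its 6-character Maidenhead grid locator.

Offset from 180°W / 90°S: lon 241.1524°, lat 47.7289°.
Field: lon ⌊241.1524/20⌋ = 12 → M; lat ⌊47.7289/10⌋ = 4 → E.
Square: lon ⌊1.1524/2⌋ = 0; lat ⌊7.7289/1⌋ = 7.
Subsquare: lon ⌊1.1524/0.0833333⌋ = 13 → n; lat ⌊0.7289/0.0416667⌋ = 17 → r.

ME07nr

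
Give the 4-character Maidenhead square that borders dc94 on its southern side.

Latitude square 4; −1 → 3.
The longitude characters are unchanged.

DC93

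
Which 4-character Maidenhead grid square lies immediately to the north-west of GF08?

Longitude square 0; −1 → -1, wraps to 9, carry into field.
Longitude field G = 6; −1 → 5 = F.
Latitude square 8; +1 → 9.

FF99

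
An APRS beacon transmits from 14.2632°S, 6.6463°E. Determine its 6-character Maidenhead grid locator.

Shift to the Maidenhead origin (180°W, 90°S): lon 186.6463, lat 75.7368.
Field (20°×10°, letters A–R): lon ⌊186.6463/20⌋ = 9 → J; lat ⌊75.7368/10⌋ = 7 → H.
Square (2°×1°, digits 0–9): lon ⌊6.6463/2⌋ = 3; lat ⌊5.7368/1⌋ = 5.
Subsquare (5′×2.5′, letters a–x): lon ⌊0.6463/0.0833333⌋ = 7 → h; lat ⌊0.7368/0.0416667⌋ = 17 → r.

JH35hr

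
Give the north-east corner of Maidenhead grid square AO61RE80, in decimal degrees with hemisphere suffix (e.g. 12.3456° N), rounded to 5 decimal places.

51.17083° N, 166.50833° W

Field A=0, O=14: +0·20° lon, +14·10° lat → SW at lon -180°, lat 50°.
Square 6, 1: +6·2° lon, +1·1° lat → SW at lon -168°, lat 51°.
Subsquare r=17, e=4: +17·0.0833333° lon, +4·0.0416667° lat → SW at lon -166.583°, lat 51.1667°.
Extended square 8, 0: +8·0.00833333° lon, +0·0.00416667° lat → SW at lon -166.517°, lat 51.1667°.
Cell spans 0.00833333° lon × 0.00416667° lat. NE corner is SW corner plus one full cell.
latitude 51.17083° N, longitude 166.50833° W.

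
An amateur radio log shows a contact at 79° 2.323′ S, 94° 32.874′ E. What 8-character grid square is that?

NB70gx50

Shift to the Maidenhead origin (180°W, 90°S): lon 274.54790, lat 10.96128.
Field: lon ⌊274.54790/20⌋ = 13 → N; lat ⌊10.96128/10⌋ = 1 → B.
Square: lon ⌊14.54790/2⌋ = 7; lat ⌊0.96128/1⌋ = 0.
Subsquare: lon ⌊0.54790/0.0833333⌋ = 6 → g; lat ⌊0.96128/0.0416667⌋ = 23 → x.
Extended square: lon ⌊0.04790/0.00833333⌋ = 5; lat ⌊0.00295/0.00416667⌋ = 0.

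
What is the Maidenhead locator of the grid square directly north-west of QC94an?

QC84xo

Longitude subsquare a = 0; −1 → -1, wraps to 23 = x, carry into square.
Longitude square 9; −1 → 8.
Latitude subsquare n = 13; +1 → 14 = o.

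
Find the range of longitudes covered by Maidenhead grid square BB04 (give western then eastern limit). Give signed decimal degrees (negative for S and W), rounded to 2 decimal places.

-160.00, -158.00

Field B=1, B=1: +1·20° lon, +1·10° lat → SW at lon -160°, lat -80°.
Square 0, 4: +0·2° lon, +4·1° lat → SW at lon -160°, lat -76°.
Cell spans 2° lon × 1° lat.
west -160.00, east -158.00.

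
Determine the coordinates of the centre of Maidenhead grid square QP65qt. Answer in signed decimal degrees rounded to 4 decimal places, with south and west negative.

Field Q=16, P=15: +16·20° lon, +15·10° lat → SW at lon 140°, lat 60°.
Square 6, 5: +6·2° lon, +5·1° lat → SW at lon 152°, lat 65°.
Subsquare q=16, t=19: +16·0.0833333° lon, +19·0.0416667° lat → SW at lon 153.333°, lat 65.7917°.
Cell spans 0.0833333° lon × 0.0416667° lat. Centre is SW corner plus half of each.
latitude 65.8125, longitude 153.3750.

65.8125, 153.3750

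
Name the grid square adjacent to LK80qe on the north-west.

LK80pf

Longitude subsquare q = 16; −1 → 15 = p.
Latitude subsquare e = 4; +1 → 5 = f.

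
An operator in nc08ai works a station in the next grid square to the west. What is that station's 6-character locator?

MC98xi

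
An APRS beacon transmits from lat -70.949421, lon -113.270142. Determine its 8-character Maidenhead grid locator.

DB39ib72

Shift to the Maidenhead origin (180°W, 90°S): lon 66.72986, lat 19.05058.
Field: lon ⌊66.72986/20⌋ = 3 → D; lat ⌊19.05058/10⌋ = 1 → B.
Square: lon ⌊6.72986/2⌋ = 3; lat ⌊9.05058/1⌋ = 9.
Subsquare: lon ⌊0.72986/0.0833333⌋ = 8 → i; lat ⌊0.05058/0.0416667⌋ = 1 → b.
Extended square: lon ⌊0.06319/0.00833333⌋ = 7; lat ⌊0.00891/0.00416667⌋ = 2.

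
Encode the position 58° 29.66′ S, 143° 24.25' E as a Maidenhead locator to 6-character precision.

QD11qm

Offset from 180°W / 90°S: lon 323.4042°, lat 31.5057°.
Field: lon ⌊323.4042/20⌋ = 16 → Q; lat ⌊31.5057/10⌋ = 3 → D.
Square: lon ⌊3.4042/2⌋ = 1; lat ⌊1.5057/1⌋ = 1.
Subsquare: lon ⌊1.4042/0.0833333⌋ = 16 → q; lat ⌊0.5057/0.0416667⌋ = 12 → m.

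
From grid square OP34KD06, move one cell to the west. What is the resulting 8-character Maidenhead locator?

OP34jd96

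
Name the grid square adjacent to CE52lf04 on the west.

Longitude extended square 0; −1 → -1, wraps to 9, carry into subsquare.
Longitude subsquare l = 11; −1 → 10 = k.
The latitude characters are unchanged.

CE52kf94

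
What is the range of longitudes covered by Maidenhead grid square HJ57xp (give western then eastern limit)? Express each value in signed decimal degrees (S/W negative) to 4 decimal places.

Field H=7, J=9: +7·20° lon, +9·10° lat → SW at lon -40°, lat 0°.
Square 5, 7: +5·2° lon, +7·1° lat → SW at lon -30°, lat 7°.
Subsquare x=23, p=15: +23·0.0833333° lon, +15·0.0416667° lat → SW at lon -28.0833°, lat 7.625°.
Cell spans 0.0833333° lon × 0.0416667° lat.
west -28.0833, east -28.0000.

-28.0833, -28.0000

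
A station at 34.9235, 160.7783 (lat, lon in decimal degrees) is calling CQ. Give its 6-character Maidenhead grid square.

RM04jw

Offset from 180°W / 90°S: lon 340.7783°, lat 124.9235°.
Field: lon ⌊340.7783/20⌋ = 17 → R; lat ⌊124.9235/10⌋ = 12 → M.
Square: lon ⌊0.7783/2⌋ = 0; lat ⌊4.9235/1⌋ = 4.
Subsquare: lon ⌊0.7783/0.0833333⌋ = 9 → j; lat ⌊0.9235/0.0416667⌋ = 22 → w.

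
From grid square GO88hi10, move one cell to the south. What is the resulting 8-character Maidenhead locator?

GO88hh19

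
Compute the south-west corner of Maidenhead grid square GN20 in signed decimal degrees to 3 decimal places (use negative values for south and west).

40.000, -56.000

Field G=6, N=13: +6·20° lon, +13·10° lat → SW at lon -60°, lat 40°.
Square 2, 0: +2·2° lon, +0·1° lat → SW at lon -56°, lat 40°.
latitude 40.000, longitude -56.000.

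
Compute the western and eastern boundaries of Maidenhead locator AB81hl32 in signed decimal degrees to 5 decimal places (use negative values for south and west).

-163.39167, -163.38333

Field A=0, B=1: +0·20° lon, +1·10° lat → SW at lon -180°, lat -80°.
Square 8, 1: +8·2° lon, +1·1° lat → SW at lon -164°, lat -79°.
Subsquare h=7, l=11: +7·0.0833333° lon, +11·0.0416667° lat → SW at lon -163.417°, lat -78.5417°.
Extended square 3, 2: +3·0.00833333° lon, +2·0.00416667° lat → SW at lon -163.392°, lat -78.5333°.
Cell spans 0.00833333° lon × 0.00416667° lat.
west -163.39167, east -163.38333.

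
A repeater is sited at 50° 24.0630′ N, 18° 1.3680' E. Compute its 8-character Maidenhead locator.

Add 180° to longitude and 90° to latitude: 198.02280, 140.40105.
Field: 198.02280/20 → 9 → J, 140.40105/10 → 14 → O; chars JO.
Square: 18.02280/2 → 9, 0.40105/1 → 0; chars 90.
Subsquare: 0.02280/0.0833333 → 0 → a, 0.40105/0.0416667 → 9 → j; chars aj.
Extended square: 0.02280/0.00833333 → 2, 0.02605/0.00416667 → 6; chars 26.

JO90aj26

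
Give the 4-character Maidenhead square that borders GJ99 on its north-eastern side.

Longitude square 9; +1 → 10, wraps to 0, carry into field.
Longitude field G = 6; +1 → 7 = H.
Latitude square 9; +1 → 10, wraps to 0, carry into field.
Latitude field J = 9; +1 → 10 = K.

HK00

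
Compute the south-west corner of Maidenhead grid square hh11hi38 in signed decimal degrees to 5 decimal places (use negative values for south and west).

-18.63333, -37.39167

Field H=7, H=7: +7·20° lon, +7·10° lat → SW at lon -40°, lat -20°.
Square 1, 1: +1·2° lon, +1·1° lat → SW at lon -38°, lat -19°.
Subsquare h=7, i=8: +7·0.0833333° lon, +8·0.0416667° lat → SW at lon -37.4167°, lat -18.6667°.
Extended square 3, 8: +3·0.00833333° lon, +8·0.00416667° lat → SW at lon -37.3917°, lat -18.6333°.
latitude -18.63333, longitude -37.39167.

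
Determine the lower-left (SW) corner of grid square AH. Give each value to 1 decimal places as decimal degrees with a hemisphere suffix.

20.0° S, 180.0° W

Field A=0, H=7: +0·20° lon, +7·10° lat → SW at lon -180°, lat -20°.
latitude 20.0° S, longitude 180.0° W.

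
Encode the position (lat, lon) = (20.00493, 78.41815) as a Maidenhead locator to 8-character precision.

ML90fa01

Offset from 180°W / 90°S: lon 258.41815°, lat 110.00493°.
Field: 258.41815/20 → 12 → M, 110.00493/10 → 11 → L; chars ML.
Square: 18.41815/2 → 9, 0.00493/1 → 0; chars 90.
Subsquare: 0.41815/0.0833333 → 5 → f, 0.00493/0.0416667 → 0 → a; chars fa.
Extended square: 0.00148/0.00833333 → 0, 0.00493/0.00416667 → 1; chars 01.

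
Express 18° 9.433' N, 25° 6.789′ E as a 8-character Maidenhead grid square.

Shift to the Maidenhead origin (180°W, 90°S): lon 205.11315, lat 108.15722.
Field: 205.11315/20 → 10 → K, 108.15722/10 → 10 → K; chars KK.
Square: 5.11315/2 → 2, 8.15722/1 → 8; chars 28.
Subsquare: 1.11315/0.0833333 → 13 → n, 0.15722/0.0416667 → 3 → d; chars nd.
Extended square: 0.02982/0.00833333 → 3, 0.03222/0.00416667 → 7; chars 37.

KK28nd37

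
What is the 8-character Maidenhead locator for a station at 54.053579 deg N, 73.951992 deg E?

MO64xb42

Shift to the Maidenhead origin (180°W, 90°S): lon 253.95199, lat 144.05358.
Field: 253.95199/20 → 12 → M, 144.05358/10 → 14 → O; chars MO.
Square: 13.95199/2 → 6, 4.05358/1 → 4; chars 64.
Subsquare: 1.95199/0.0833333 → 23 → x, 0.05358/0.0416667 → 1 → b; chars xb.
Extended square: 0.03533/0.00833333 → 4, 0.01191/0.00416667 → 2; chars 42.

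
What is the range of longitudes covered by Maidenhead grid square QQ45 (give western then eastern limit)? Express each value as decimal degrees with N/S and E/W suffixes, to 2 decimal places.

148.00° E, 150.00° E

Field Q=16, Q=16: +16·20° lon, +16·10° lat → SW at lon 140°, lat 70°.
Square 4, 5: +4·2° lon, +5·1° lat → SW at lon 148°, lat 75°.
Cell spans 2° lon × 1° lat.
west 148.00° E, east 150.00° E.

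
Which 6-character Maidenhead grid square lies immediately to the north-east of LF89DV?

Longitude subsquare d = 3; +1 → 4 = e.
Latitude subsquare v = 21; +1 → 22 = w.

LF89ew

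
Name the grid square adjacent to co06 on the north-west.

Longitude square 0; −1 → -1, wraps to 9, carry into field.
Longitude field C = 2; −1 → 1 = B.
Latitude square 6; +1 → 7.

BO97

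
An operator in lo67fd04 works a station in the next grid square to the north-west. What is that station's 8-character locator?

Longitude extended square 0; −1 → -1, wraps to 9, carry into subsquare.
Longitude subsquare f = 5; −1 → 4 = e.
Latitude extended square 4; +1 → 5.

LO67ed95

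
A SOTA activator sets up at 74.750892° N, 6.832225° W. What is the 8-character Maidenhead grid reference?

Add 180° to longitude and 90° to latitude: 173.16778, 164.75089.
Field (20°×10°, letters A–R): 173.16778/20 → 8 → I, 164.75089/10 → 16 → Q; chars IQ.
Square (2°×1°, digits 0–9): 13.16778/2 → 6, 4.75089/1 → 4; chars 64.
Subsquare (5′×2.5′, letters a–x): 1.16778/0.0833333 → 14 → o, 0.75089/0.0416667 → 18 → s; chars os.
Extended square (30″×15″, digits 0–9): 0.00111/0.00833333 → 0, 0.00089/0.00416667 → 0; chars 00.

IQ64os00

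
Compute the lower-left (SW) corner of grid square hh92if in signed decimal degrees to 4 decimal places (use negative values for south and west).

-17.7917, -21.3333

Field H=7, H=7: +7·20° lon, +7·10° lat → SW at lon -40°, lat -20°.
Square 9, 2: +9·2° lon, +2·1° lat → SW at lon -22°, lat -18°.
Subsquare i=8, f=5: +8·0.0833333° lon, +5·0.0416667° lat → SW at lon -21.3333°, lat -17.7917°.
latitude -17.7917, longitude -21.3333.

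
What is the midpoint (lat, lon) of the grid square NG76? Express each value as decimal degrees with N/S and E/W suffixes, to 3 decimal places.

23.500° S, 95.000° E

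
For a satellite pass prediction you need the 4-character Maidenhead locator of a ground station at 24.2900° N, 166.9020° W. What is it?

Shift to the Maidenhead origin (180°W, 90°S): lon 13.10, lat 114.29.
Field (20°×10°, letters A–R): lon ⌊13.10/20⌋ = 0 → A; lat ⌊114.29/10⌋ = 11 → L.
Square (2°×1°, digits 0–9): lon ⌊13.10/2⌋ = 6; lat ⌊4.29/1⌋ = 4.

AL64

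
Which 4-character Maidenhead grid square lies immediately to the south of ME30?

Latitude square 0; −1 → -1, wraps to 9, carry into field.
Latitude field E = 4; −1 → 3 = D.
The longitude characters are unchanged.

MD39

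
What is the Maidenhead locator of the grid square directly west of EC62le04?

EC62ke94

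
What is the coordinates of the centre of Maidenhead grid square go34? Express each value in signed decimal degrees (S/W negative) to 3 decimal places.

54.500, -53.000

Field G=6, O=14: +6·20° lon, +14·10° lat → SW at lon -60°, lat 50°.
Square 3, 4: +3·2° lon, +4·1° lat → SW at lon -54°, lat 54°.
Cell spans 2° lon × 1° lat. Centre is SW corner plus half of each.
latitude 54.500, longitude -53.000.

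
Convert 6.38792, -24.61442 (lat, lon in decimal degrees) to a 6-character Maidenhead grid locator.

Offset from 180°W / 90°S: lon 155.3856°, lat 96.3879°.
Field (20°×10°, letters A–R): lon ⌊155.3856/20⌋ = 7 → H; lat ⌊96.3879/10⌋ = 9 → J.
Square (2°×1°, digits 0–9): lon ⌊15.3856/2⌋ = 7; lat ⌊6.3879/1⌋ = 6.
Subsquare (5′×2.5′, letters a–x): lon ⌊1.3856/0.0833333⌋ = 16 → q; lat ⌊0.3879/0.0416667⌋ = 9 → j.

HJ76qj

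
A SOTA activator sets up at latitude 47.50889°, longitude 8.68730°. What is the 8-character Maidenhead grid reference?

Add 180° to longitude and 90° to latitude: 188.68730, 137.50889.
Field: lon ⌊188.68730/20⌋ = 9 → J; lat ⌊137.50889/10⌋ = 13 → N.
Square: lon ⌊8.68730/2⌋ = 4; lat ⌊7.50889/1⌋ = 7.
Subsquare: lon ⌊0.68730/0.0833333⌋ = 8 → i; lat ⌊0.50889/0.0416667⌋ = 12 → m.
Extended square: lon ⌊0.02063/0.00833333⌋ = 2; lat ⌊0.00889/0.00416667⌋ = 2.

JN47im22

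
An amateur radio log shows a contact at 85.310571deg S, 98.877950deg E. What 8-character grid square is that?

NA94kq55

Shift to the Maidenhead origin (180°W, 90°S): lon 278.87795, lat 4.68943.
Field: 278.87795/20 → 13 → N, 4.68943/10 → 0 → A; chars NA.
Square: 18.87795/2 → 9, 4.68943/1 → 4; chars 94.
Subsquare: 0.87795/0.0833333 → 10 → k, 0.68943/0.0416667 → 16 → q; chars kq.
Extended square: 0.04462/0.00833333 → 5, 0.02276/0.00416667 → 5; chars 55.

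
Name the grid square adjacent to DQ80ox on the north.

DQ81oa

Latitude subsquare x = 23; +1 → 24, wraps to 0 = a, carry into square.
Latitude square 0; +1 → 1.
The longitude characters are unchanged.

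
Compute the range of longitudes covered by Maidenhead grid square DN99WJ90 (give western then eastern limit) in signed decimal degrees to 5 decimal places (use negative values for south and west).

-100.09167, -100.08333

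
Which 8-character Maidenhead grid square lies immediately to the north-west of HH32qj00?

HH32pj91

Longitude extended square 0; −1 → -1, wraps to 9, carry into subsquare.
Longitude subsquare q = 16; −1 → 15 = p.
Latitude extended square 0; +1 → 1.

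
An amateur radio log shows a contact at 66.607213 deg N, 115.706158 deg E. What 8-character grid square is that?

OP76uo45

Add 180° to longitude and 90° to latitude: 295.70616, 156.60721.
Field: 295.70616/20 → 14 → O, 156.60721/10 → 15 → P; chars OP.
Square: 15.70616/2 → 7, 6.60721/1 → 6; chars 76.
Subsquare: 1.70616/0.0833333 → 20 → u, 0.60721/0.0416667 → 14 → o; chars uo.
Extended square: 0.03949/0.00833333 → 4, 0.02388/0.00416667 → 5; chars 45.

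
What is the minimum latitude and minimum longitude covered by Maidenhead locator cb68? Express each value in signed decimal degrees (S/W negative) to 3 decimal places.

Field C=2, B=1: +2·20° lon, +1·10° lat → SW at lon -140°, lat -80°.
Square 6, 8: +6·2° lon, +8·1° lat → SW at lon -128°, lat -72°.
latitude -72.000, longitude -128.000.

-72.000, -128.000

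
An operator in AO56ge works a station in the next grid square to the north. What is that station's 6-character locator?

Latitude subsquare e = 4; +1 → 5 = f.
The longitude characters are unchanged.

AO56gf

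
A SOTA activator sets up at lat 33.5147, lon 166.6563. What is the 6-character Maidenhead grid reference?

Add 180° to longitude and 90° to latitude: 346.6563, 123.5147.
Field: 346.6563/20 → 17 → R, 123.5147/10 → 12 → M; chars RM.
Square: 6.6563/2 → 3, 3.5147/1 → 3; chars 33.
Subsquare: 0.6563/0.0833333 → 7 → h, 0.5147/0.0416667 → 12 → m; chars hm.

RM33hm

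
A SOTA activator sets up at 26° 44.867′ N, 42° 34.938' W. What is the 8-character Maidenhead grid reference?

GL86rr09

Offset from 180°W / 90°S: lon 137.41770°, lat 116.74778°.
Field: lon ⌊137.41770/20⌋ = 6 → G; lat ⌊116.74778/10⌋ = 11 → L.
Square: lon ⌊17.41770/2⌋ = 8; lat ⌊6.74778/1⌋ = 6.
Subsquare: lon ⌊1.41770/0.0833333⌋ = 17 → r; lat ⌊0.74778/0.0416667⌋ = 17 → r.
Extended square: lon ⌊0.00103/0.00833333⌋ = 0; lat ⌊0.03945/0.00416667⌋ = 9.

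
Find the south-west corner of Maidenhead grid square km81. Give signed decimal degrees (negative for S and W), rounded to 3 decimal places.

31.000, 36.000

Field K=10, M=12: +10·20° lon, +12·10° lat → SW at lon 20°, lat 30°.
Square 8, 1: +8·2° lon, +1·1° lat → SW at lon 36°, lat 31°.
latitude 31.000, longitude 36.000.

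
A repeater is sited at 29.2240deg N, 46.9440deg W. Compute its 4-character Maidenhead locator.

GL69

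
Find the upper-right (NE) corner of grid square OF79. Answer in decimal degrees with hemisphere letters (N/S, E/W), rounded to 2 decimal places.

30.00° S, 116.00° E

Field O=14, F=5: +14·20° lon, +5·10° lat → SW at lon 100°, lat -40°.
Square 7, 9: +7·2° lon, +9·1° lat → SW at lon 114°, lat -31°.
Cell spans 2° lon × 1° lat. NE corner is SW corner plus one full cell.
latitude 30.00° S, longitude 116.00° E.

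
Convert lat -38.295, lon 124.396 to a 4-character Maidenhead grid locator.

PF21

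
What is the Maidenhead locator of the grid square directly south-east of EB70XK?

EB80aj

Longitude subsquare x = 23; +1 → 24, wraps to 0 = a, carry into square.
Longitude square 7; +1 → 8.
Latitude subsquare k = 10; −1 → 9 = j.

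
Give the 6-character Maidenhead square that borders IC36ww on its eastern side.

Longitude subsquare w = 22; +1 → 23 = x.
The latitude characters are unchanged.

IC36xw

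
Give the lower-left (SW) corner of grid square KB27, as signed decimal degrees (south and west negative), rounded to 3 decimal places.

Field K=10, B=1: +10·20° lon, +1·10° lat → SW at lon 20°, lat -80°.
Square 2, 7: +2·2° lon, +7·1° lat → SW at lon 24°, lat -73°.
latitude -73.000, longitude 24.000.

-73.000, 24.000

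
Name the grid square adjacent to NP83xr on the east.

Longitude subsquare x = 23; +1 → 24, wraps to 0 = a, carry into square.
Longitude square 8; +1 → 9.
The latitude characters are unchanged.

NP93ar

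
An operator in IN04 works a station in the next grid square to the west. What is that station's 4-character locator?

HN94

Longitude square 0; −1 → -1, wraps to 9, carry into field.
Longitude field I = 8; −1 → 7 = H.
The latitude characters are unchanged.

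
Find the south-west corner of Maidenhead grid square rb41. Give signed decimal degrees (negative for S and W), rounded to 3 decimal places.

Field R=17, B=1: +17·20° lon, +1·10° lat → SW at lon 160°, lat -80°.
Square 4, 1: +4·2° lon, +1·1° lat → SW at lon 168°, lat -79°.
latitude -79.000, longitude 168.000.

-79.000, 168.000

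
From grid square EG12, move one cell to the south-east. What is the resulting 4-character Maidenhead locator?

EG21

Longitude square 1; +1 → 2.
Latitude square 2; −1 → 1.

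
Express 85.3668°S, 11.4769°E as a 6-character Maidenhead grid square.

Offset from 180°W / 90°S: lon 191.4769°, lat 4.6332°.
Field: lon ⌊191.4769/20⌋ = 9 → J; lat ⌊4.6332/10⌋ = 0 → A.
Square: lon ⌊11.4769/2⌋ = 5; lat ⌊4.6332/1⌋ = 4.
Subsquare: lon ⌊1.4769/0.0833333⌋ = 17 → r; lat ⌊0.6332/0.0416667⌋ = 15 → p.

JA54rp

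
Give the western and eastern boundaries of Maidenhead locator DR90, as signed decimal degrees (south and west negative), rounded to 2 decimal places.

-102.00, -100.00

Field D=3, R=17: +3·20° lon, +17·10° lat → SW at lon -120°, lat 80°.
Square 9, 0: +9·2° lon, +0·1° lat → SW at lon -102°, lat 80°.
Cell spans 2° lon × 1° lat.
west -102.00, east -100.00.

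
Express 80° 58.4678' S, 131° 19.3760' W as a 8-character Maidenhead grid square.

Offset from 180°W / 90°S: lon 48.67707°, lat 9.02554°.
Field (20°×10°, letters A–R): lon ⌊48.67707/20⌋ = 2 → C; lat ⌊9.02554/10⌋ = 0 → A.
Square (2°×1°, digits 0–9): lon ⌊8.67707/2⌋ = 4; lat ⌊9.02554/1⌋ = 9.
Subsquare (5′×2.5′, letters a–x): lon ⌊0.67707/0.0833333⌋ = 8 → i; lat ⌊0.02554/0.0416667⌋ = 0 → a.
Extended square (30″×15″, digits 0–9): lon ⌊0.01040/0.00833333⌋ = 1; lat ⌊0.02554/0.00416667⌋ = 6.

CA49ia16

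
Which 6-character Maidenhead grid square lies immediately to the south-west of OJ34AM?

OJ24xl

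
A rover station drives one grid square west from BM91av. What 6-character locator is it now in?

BM81xv

Longitude subsquare a = 0; −1 → -1, wraps to 23 = x, carry into square.
Longitude square 9; −1 → 8.
The latitude characters are unchanged.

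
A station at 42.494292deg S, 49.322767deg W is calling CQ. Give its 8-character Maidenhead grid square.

GE57im11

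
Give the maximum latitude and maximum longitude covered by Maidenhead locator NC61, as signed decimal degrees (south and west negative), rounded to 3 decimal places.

-68.000, 94.000

Field N=13, C=2: +13·20° lon, +2·10° lat → SW at lon 80°, lat -70°.
Square 6, 1: +6·2° lon, +1·1° lat → SW at lon 92°, lat -69°.
Cell spans 2° lon × 1° lat. NE corner is SW corner plus one full cell.
latitude -68.000, longitude 94.000.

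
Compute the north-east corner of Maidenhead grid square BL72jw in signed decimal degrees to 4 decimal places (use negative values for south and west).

Field B=1, L=11: +1·20° lon, +11·10° lat → SW at lon -160°, lat 20°.
Square 7, 2: +7·2° lon, +2·1° lat → SW at lon -146°, lat 22°.
Subsquare j=9, w=22: +9·0.0833333° lon, +22·0.0416667° lat → SW at lon -145.25°, lat 22.9167°.
Cell spans 0.0833333° lon × 0.0416667° lat. NE corner is SW corner plus one full cell.
latitude 22.9583, longitude -145.1667.

22.9583, -145.1667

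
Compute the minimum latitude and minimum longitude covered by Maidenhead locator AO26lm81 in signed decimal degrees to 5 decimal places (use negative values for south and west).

56.50417, -175.01667

Field A=0, O=14: +0·20° lon, +14·10° lat → SW at lon -180°, lat 50°.
Square 2, 6: +2·2° lon, +6·1° lat → SW at lon -176°, lat 56°.
Subsquare l=11, m=12: +11·0.0833333° lon, +12·0.0416667° lat → SW at lon -175.083°, lat 56.5°.
Extended square 8, 1: +8·0.00833333° lon, +1·0.00416667° lat → SW at lon -175.017°, lat 56.5042°.
latitude 56.50417, longitude -175.01667.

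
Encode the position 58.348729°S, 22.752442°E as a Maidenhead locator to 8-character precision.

KD11jp06

Offset from 180°W / 90°S: lon 202.75244°, lat 31.65127°.
Field: 202.75244/20 → 10 → K, 31.65127/10 → 3 → D; chars KD.
Square: 2.75244/2 → 1, 1.65127/1 → 1; chars 11.
Subsquare: 0.75244/0.0833333 → 9 → j, 0.65127/0.0416667 → 15 → p; chars jp.
Extended square: 0.00244/0.00833333 → 0, 0.02627/0.00416667 → 6; chars 06.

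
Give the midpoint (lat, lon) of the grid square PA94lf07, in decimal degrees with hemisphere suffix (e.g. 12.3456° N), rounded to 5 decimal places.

85.76042° S, 138.92083° E

Field P=15, A=0: +15·20° lon, +0·10° lat → SW at lon 120°, lat -90°.
Square 9, 4: +9·2° lon, +4·1° lat → SW at lon 138°, lat -86°.
Subsquare l=11, f=5: +11·0.0833333° lon, +5·0.0416667° lat → SW at lon 138.917°, lat -85.7917°.
Extended square 0, 7: +0·0.00833333° lon, +7·0.00416667° lat → SW at lon 138.917°, lat -85.7625°.
Cell spans 0.00833333° lon × 0.00416667° lat. Centre is SW corner plus half of each.
latitude 85.76042° S, longitude 138.92083° E.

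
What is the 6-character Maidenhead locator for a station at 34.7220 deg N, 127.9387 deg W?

CM64ar

Add 180° to longitude and 90° to latitude: 52.0613, 124.7220.
Field (20°×10°, letters A–R): 52.0613/20 → 2 → C, 124.7220/10 → 12 → M; chars CM.
Square (2°×1°, digits 0–9): 12.0613/2 → 6, 4.7220/1 → 4; chars 64.
Subsquare (5′×2.5′, letters a–x): 0.0613/0.0833333 → 0 → a, 0.7220/0.0416667 → 17 → r; chars ar.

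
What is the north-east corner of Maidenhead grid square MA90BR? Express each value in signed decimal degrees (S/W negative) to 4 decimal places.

Field M=12, A=0: +12·20° lon, +0·10° lat → SW at lon 60°, lat -90°.
Square 9, 0: +9·2° lon, +0·1° lat → SW at lon 78°, lat -90°.
Subsquare b=1, r=17: +1·0.0833333° lon, +17·0.0416667° lat → SW at lon 78.0833°, lat -89.2917°.
Cell spans 0.0833333° lon × 0.0416667° lat. NE corner is SW corner plus one full cell.
latitude -89.2500, longitude 78.1667.

-89.2500, 78.1667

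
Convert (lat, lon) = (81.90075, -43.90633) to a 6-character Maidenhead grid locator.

GR81bv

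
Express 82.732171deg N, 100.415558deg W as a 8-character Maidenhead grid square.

DR92tr05

Offset from 180°W / 90°S: lon 79.58444°, lat 172.73217°.
Field (20°×10°, letters A–R): 79.58444/20 → 3 → D, 172.73217/10 → 17 → R; chars DR.
Square (2°×1°, digits 0–9): 19.58444/2 → 9, 2.73217/1 → 2; chars 92.
Subsquare (5′×2.5′, letters a–x): 1.58444/0.0833333 → 19 → t, 0.73217/0.0416667 → 17 → r; chars tr.
Extended square (30″×15″, digits 0–9): 0.00111/0.00833333 → 0, 0.02384/0.00416667 → 5; chars 05.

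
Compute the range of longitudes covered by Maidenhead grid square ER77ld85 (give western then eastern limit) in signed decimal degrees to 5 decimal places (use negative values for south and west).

Field E=4, R=17: +4·20° lon, +17·10° lat → SW at lon -100°, lat 80°.
Square 7, 7: +7·2° lon, +7·1° lat → SW at lon -86°, lat 87°.
Subsquare l=11, d=3: +11·0.0833333° lon, +3·0.0416667° lat → SW at lon -85.0833°, lat 87.125°.
Extended square 8, 5: +8·0.00833333° lon, +5·0.00416667° lat → SW at lon -85.0167°, lat 87.1458°.
Cell spans 0.00833333° lon × 0.00416667° lat.
west -85.01667, east -85.00833.

-85.01667, -85.00833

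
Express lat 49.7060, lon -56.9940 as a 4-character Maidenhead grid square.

GN19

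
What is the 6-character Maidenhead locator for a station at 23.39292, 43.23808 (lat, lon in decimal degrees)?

LL13oj

Shift to the Maidenhead origin (180°W, 90°S): lon 223.2381, lat 113.3929.
Field: lon ⌊223.2381/20⌋ = 11 → L; lat ⌊113.3929/10⌋ = 11 → L.
Square: lon ⌊3.2381/2⌋ = 1; lat ⌊3.3929/1⌋ = 3.
Subsquare: lon ⌊1.2381/0.0833333⌋ = 14 → o; lat ⌊0.3929/0.0416667⌋ = 9 → j.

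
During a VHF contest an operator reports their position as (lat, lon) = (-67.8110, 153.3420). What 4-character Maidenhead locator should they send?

Offset from 180°W / 90°S: lon 333.34°, lat 22.19°.
Field: lon ⌊333.34/20⌋ = 16 → Q; lat ⌊22.19/10⌋ = 2 → C.
Square: lon ⌊13.34/2⌋ = 6; lat ⌊2.19/1⌋ = 2.

QC62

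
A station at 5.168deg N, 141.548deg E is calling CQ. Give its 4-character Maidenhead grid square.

QJ05

Add 180° to longitude and 90° to latitude: 321.55, 95.17.
Field (20°×10°, letters A–R): 321.55/20 → 16 → Q, 95.17/10 → 9 → J; chars QJ.
Square (2°×1°, digits 0–9): 1.55/2 → 0, 5.17/1 → 5; chars 05.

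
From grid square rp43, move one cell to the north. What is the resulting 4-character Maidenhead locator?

RP44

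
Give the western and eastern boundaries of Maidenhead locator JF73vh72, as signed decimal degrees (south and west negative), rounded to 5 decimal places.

15.80833, 15.81667

Field J=9, F=5: +9·20° lon, +5·10° lat → SW at lon 0°, lat -40°.
Square 7, 3: +7·2° lon, +3·1° lat → SW at lon 14°, lat -37°.
Subsquare v=21, h=7: +21·0.0833333° lon, +7·0.0416667° lat → SW at lon 15.75°, lat -36.7083°.
Extended square 7, 2: +7·0.00833333° lon, +2·0.00416667° lat → SW at lon 15.8083°, lat -36.7°.
Cell spans 0.00833333° lon × 0.00416667° lat.
west 15.80833, east 15.81667.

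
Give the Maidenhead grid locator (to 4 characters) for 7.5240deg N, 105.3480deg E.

OJ27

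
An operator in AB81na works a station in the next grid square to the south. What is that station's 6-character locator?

AB80nx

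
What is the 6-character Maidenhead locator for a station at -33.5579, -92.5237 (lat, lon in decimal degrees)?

Add 180° to longitude and 90° to latitude: 87.4763, 56.4421.
Field: lon ⌊87.4763/20⌋ = 4 → E; lat ⌊56.4421/10⌋ = 5 → F.
Square: lon ⌊7.4763/2⌋ = 3; lat ⌊6.4421/1⌋ = 6.
Subsquare: lon ⌊1.4763/0.0833333⌋ = 17 → r; lat ⌊0.4421/0.0416667⌋ = 10 → k.

EF36rk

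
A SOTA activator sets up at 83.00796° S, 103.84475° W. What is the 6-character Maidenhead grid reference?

Shift to the Maidenhead origin (180°W, 90°S): lon 76.1552, lat 6.9920.
Field: lon ⌊76.1552/20⌋ = 3 → D; lat ⌊6.9920/10⌋ = 0 → A.
Square: lon ⌊16.1552/2⌋ = 8; lat ⌊6.9920/1⌋ = 6.
Subsquare: lon ⌊0.1552/0.0833333⌋ = 1 → b; lat ⌊0.9920/0.0416667⌋ = 23 → x.

DA86bx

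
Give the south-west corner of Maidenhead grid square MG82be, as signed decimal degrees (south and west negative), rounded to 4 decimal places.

Field M=12, G=6: +12·20° lon, +6·10° lat → SW at lon 60°, lat -30°.
Square 8, 2: +8·2° lon, +2·1° lat → SW at lon 76°, lat -28°.
Subsquare b=1, e=4: +1·0.0833333° lon, +4·0.0416667° lat → SW at lon 76.0833°, lat -27.8333°.
latitude -27.8333, longitude 76.0833.

-27.8333, 76.0833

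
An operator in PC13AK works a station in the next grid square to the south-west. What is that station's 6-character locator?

PC03xj

Longitude subsquare a = 0; −1 → -1, wraps to 23 = x, carry into square.
Longitude square 1; −1 → 0.
Latitude subsquare k = 10; −1 → 9 = j.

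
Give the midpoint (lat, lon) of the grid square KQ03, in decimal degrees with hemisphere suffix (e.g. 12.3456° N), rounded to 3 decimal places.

Field K=10, Q=16: +10·20° lon, +16·10° lat → SW at lon 20°, lat 70°.
Square 0, 3: +0·2° lon, +3·1° lat → SW at lon 20°, lat 73°.
Cell spans 2° lon × 1° lat. Centre is SW corner plus half of each.
latitude 73.500° N, longitude 21.000° E.

73.500° N, 21.000° E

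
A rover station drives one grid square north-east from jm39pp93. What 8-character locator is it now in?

JM39qp04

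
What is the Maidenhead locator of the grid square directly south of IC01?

Latitude square 1; −1 → 0.
The longitude characters are unchanged.

IC00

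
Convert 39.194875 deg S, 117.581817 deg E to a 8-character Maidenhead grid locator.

OF80st93

Add 180° to longitude and 90° to latitude: 297.58182, 50.80512.
Field: lon ⌊297.58182/20⌋ = 14 → O; lat ⌊50.80512/10⌋ = 5 → F.
Square: lon ⌊17.58182/2⌋ = 8; lat ⌊0.80512/1⌋ = 0.
Subsquare: lon ⌊1.58182/0.0833333⌋ = 18 → s; lat ⌊0.80512/0.0416667⌋ = 19 → t.
Extended square: lon ⌊0.08182/0.00833333⌋ = 9; lat ⌊0.01346/0.00416667⌋ = 3.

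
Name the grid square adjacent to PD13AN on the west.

PD03xn

Longitude subsquare a = 0; −1 → -1, wraps to 23 = x, carry into square.
Longitude square 1; −1 → 0.
The latitude characters are unchanged.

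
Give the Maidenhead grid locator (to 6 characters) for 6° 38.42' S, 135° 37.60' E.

PI73ti

Add 180° to longitude and 90° to latitude: 315.6267, 83.3597.
Field: lon ⌊315.6267/20⌋ = 15 → P; lat ⌊83.3597/10⌋ = 8 → I.
Square: lon ⌊15.6267/2⌋ = 7; lat ⌊3.3597/1⌋ = 3.
Subsquare: lon ⌊1.6267/0.0833333⌋ = 19 → t; lat ⌊0.3597/0.0416667⌋ = 8 → i.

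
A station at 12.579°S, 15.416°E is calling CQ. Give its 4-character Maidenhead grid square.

JH77

Offset from 180°W / 90°S: lon 195.42°, lat 77.42°.
Field (20°×10°, letters A–R): lon ⌊195.42/20⌋ = 9 → J; lat ⌊77.42/10⌋ = 7 → H.
Square (2°×1°, digits 0–9): lon ⌊15.42/2⌋ = 7; lat ⌊7.42/1⌋ = 7.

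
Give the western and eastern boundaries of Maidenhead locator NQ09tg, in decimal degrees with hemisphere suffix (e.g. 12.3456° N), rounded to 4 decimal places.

81.5833° E, 81.6667° E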